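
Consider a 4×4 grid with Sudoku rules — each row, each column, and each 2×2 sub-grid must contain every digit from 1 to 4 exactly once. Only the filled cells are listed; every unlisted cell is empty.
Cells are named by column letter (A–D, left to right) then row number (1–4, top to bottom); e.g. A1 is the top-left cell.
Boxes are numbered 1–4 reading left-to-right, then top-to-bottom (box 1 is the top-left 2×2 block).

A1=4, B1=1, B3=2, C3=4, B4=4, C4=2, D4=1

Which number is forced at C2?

Cell C2 itself could take any of {1, 3} by direct elimination.
Consider where 1 can go in row 2.
A2 is out (box 1 already has a 1).
B2 is out (column B already has a 1).
D2 is out (column D already has a 1).
So the only cell in row 2 that can hold 1 is C2.
Therefore C2 = 1.

1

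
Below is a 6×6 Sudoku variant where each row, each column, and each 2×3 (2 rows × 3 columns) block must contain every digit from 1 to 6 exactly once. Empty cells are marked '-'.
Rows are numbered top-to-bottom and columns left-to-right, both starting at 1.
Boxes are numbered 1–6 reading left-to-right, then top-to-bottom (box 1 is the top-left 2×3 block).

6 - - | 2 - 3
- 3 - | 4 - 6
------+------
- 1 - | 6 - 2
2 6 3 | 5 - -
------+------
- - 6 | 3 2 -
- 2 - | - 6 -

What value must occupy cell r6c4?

Row 6 already contains {2, 6}.
Column 4 already contains {2, 3, 4, 5, 6}.
Its 2×3 block (box 6) already contains {2, 3, 6}.
The only value from 1–6 not eliminated is 1, so r6c4 = 1.

1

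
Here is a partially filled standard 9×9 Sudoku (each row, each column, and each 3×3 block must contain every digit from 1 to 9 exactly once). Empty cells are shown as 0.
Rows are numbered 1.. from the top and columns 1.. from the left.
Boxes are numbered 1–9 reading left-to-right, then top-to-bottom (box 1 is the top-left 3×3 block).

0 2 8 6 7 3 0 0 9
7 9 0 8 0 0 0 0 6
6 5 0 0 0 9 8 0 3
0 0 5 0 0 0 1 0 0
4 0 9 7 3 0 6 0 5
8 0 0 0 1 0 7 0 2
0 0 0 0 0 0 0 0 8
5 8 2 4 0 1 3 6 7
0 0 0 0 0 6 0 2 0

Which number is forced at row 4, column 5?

6

Cell row 4, column 5 itself could take any of {2, 4, 6, 8, 9} by direct elimination.
Consider where 6 can go in column 5.
row 2, column 5 is out (row 2 already has a 6).
row 3, column 5 is out (row 3 already has a 6).
row 7, column 5 is out (box 8 already has a 6).
row 8, column 5 is out (row 8 already has a 6).
row 9, column 5 is out (row 9 already has a 6).
So the only cell in column 5 that can hold 6 is row 4, column 5.
Therefore row 4, column 5 = 6.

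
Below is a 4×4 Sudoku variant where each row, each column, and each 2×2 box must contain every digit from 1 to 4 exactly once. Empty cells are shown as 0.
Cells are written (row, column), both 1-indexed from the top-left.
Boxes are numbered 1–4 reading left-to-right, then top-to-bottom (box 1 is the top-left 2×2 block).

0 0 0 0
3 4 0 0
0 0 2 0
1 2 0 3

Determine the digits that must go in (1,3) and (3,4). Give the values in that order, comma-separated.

3,1

For (1,3):
  Consider where 3 can go in box 2.
  (1,4) is out (column 4 already has a 3).
  (2,3) is out (row 2 already has a 3).
  (2,4) is out (row 2 already has a 3).
  So the only cell in box 2 that can hold 3 is (1,3).
  So (1,3) = 3.
For (3,4):
  Consider where 1 can go in row 3.
  (3,1) is out (column 1 already has a 1).
  (3,2) is out (box 3 already has a 1).
  So the only cell in row 3 that can hold 1 is (3,4).
  So (3,4) = 1.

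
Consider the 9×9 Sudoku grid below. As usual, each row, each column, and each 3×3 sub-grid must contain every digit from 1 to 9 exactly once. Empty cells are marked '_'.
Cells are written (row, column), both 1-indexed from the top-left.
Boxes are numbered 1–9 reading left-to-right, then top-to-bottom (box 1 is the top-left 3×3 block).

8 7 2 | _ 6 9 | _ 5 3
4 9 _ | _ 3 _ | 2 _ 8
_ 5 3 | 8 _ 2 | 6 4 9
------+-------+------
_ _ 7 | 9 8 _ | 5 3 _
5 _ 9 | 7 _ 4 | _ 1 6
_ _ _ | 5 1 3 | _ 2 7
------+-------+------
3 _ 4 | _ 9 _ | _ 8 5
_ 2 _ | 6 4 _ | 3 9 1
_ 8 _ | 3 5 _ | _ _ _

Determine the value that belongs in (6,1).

Row 6 already contains {1, 2, 3, 5, 7}.
Column 1 already contains {3, 4, 5, 8}.
Its 3×3 block (box 4) already contains {5, 7, 9}.
The only value from 1–9 not eliminated is 6, so (6,1) = 6.

6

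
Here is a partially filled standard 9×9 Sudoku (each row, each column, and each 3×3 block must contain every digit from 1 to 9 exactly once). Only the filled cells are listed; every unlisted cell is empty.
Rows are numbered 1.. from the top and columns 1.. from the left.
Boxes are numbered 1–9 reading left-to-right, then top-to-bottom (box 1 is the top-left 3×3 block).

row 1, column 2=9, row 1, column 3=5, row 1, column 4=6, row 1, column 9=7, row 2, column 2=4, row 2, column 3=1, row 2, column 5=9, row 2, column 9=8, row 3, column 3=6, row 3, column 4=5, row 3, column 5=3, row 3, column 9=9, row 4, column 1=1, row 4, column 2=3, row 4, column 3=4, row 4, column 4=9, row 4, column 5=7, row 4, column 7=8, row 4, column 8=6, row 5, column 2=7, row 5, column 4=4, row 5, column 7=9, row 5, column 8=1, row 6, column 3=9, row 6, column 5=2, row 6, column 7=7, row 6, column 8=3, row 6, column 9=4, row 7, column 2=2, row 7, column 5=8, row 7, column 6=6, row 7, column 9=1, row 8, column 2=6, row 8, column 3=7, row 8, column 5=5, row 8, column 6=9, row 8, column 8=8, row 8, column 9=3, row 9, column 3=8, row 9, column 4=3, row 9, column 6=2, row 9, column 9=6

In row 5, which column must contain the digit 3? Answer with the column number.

Consider where 3 can go in row 5.
row 5, column 1 is out (box 4 already has a 3).
row 5, column 3 is out (box 4 already has a 3).
row 5, column 5 is out (column 5 already has a 3).
row 5, column 9 is out (column 9 already has a 3).
So the only cell in row 5 that can hold 3 is row 5, column 6.
That is column 6.

6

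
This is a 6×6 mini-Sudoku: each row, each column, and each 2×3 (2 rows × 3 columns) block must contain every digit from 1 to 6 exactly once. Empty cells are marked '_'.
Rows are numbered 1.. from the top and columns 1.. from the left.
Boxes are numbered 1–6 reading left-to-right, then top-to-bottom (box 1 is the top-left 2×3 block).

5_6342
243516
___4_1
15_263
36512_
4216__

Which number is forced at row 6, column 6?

Row 6 already contains {1, 2, 4, 6}.
Column 6 already contains {1, 2, 3, 6}.
Its 2×3 block (box 6) already contains {1, 2, 6}.
The only value from 1–6 not eliminated is 5, so row 6, column 6 = 5.

5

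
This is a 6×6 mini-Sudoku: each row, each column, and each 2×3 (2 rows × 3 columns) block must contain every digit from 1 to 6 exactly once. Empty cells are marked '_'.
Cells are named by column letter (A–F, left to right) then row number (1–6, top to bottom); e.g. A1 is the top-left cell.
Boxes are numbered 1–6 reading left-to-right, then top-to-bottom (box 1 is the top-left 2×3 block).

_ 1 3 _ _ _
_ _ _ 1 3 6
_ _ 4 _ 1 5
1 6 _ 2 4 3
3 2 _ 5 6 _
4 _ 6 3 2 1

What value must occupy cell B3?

3

Row 3 already contains {1, 4, 5}.
Column B already contains {1, 2, 6}.
Its 2×3 block (box 3) already contains {1, 4, 6}.
The only value from 1–6 not eliminated is 3, so B3 = 3.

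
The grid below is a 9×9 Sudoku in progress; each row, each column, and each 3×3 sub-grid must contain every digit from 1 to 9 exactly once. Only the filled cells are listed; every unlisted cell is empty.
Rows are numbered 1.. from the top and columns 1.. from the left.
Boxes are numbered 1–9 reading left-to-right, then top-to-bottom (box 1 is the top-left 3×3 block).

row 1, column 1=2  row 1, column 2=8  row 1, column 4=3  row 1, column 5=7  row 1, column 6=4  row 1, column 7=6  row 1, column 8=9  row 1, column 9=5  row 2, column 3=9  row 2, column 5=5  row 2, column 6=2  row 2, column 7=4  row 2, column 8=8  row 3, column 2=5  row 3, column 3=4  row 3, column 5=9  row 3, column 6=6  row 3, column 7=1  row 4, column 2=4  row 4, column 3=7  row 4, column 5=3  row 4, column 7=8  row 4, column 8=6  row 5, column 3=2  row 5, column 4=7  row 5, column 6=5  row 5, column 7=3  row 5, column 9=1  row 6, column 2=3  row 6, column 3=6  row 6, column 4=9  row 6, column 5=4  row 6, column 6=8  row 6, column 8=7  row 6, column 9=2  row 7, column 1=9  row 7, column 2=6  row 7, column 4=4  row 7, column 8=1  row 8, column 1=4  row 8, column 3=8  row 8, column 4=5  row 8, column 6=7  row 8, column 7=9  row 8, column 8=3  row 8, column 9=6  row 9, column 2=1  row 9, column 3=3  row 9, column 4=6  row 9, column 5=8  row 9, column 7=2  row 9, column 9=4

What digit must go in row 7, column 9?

Cell row 7, column 9 itself could take any of {7, 8} by direct elimination.
Consider where 8 can go in box 9.
row 7, column 7 is out (column 7 already has a 8).
row 9, column 8 is out (row 9 already has a 8).
So the only cell in box 9 that can hold 8 is row 7, column 9.
Therefore row 7, column 9 = 8.

8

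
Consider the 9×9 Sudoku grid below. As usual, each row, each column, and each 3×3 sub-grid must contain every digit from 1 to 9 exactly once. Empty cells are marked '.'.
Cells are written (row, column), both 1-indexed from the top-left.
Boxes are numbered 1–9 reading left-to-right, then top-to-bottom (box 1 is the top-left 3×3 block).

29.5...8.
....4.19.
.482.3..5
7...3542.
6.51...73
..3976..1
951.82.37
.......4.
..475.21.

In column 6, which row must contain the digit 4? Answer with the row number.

Consider where 4 can go in column 6.
(1,6) is out (box 2 already has a 4).
(2,6) is out (row 2 already has a 4).
(8,6) is out (row 8 already has a 4).
(9,6) is out (row 9 already has a 4).
So the only cell in column 6 that can hold 4 is (5,6).
That is row 5.

5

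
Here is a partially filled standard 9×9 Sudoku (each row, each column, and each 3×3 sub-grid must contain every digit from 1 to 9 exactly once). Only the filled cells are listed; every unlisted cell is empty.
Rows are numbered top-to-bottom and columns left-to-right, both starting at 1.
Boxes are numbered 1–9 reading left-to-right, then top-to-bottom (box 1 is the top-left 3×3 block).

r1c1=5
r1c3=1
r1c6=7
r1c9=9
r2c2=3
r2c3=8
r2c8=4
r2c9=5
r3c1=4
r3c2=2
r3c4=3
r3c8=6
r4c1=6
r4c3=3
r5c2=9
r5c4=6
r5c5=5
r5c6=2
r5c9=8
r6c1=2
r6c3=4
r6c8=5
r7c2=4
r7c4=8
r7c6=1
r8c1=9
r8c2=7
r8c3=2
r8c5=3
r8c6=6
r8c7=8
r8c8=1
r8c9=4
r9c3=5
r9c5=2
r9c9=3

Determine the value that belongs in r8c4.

5

Row 8 already contains {1, 2, 3, 4, 6, 7, 8, 9}.
Column 4 already contains {3, 6, 8}.
Its 3×3 block (box 8) already contains {1, 2, 3, 6, 8}.
The only value from 1–9 not eliminated is 5, so r8c4 = 5.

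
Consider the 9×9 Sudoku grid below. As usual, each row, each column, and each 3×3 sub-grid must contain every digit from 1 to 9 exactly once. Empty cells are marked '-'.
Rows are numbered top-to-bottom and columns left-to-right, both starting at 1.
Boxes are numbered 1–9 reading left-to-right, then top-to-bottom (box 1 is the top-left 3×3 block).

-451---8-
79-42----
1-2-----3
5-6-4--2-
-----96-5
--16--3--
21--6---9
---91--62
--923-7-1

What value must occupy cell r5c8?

1

Cell r5c8 itself could take any of {1, 4, 7} by direct elimination.
Consider where 1 can go in row 5.
r5c1 is out (column 1 already has a 1).
r5c2 is out (column 2 already has a 1).
r5c3 is out (column 3 already has a 1).
r5c4 is out (column 4 already has a 1).
r5c5 is out (column 5 already has a 1).
So the only cell in row 5 that can hold 1 is r5c8.
Therefore r5c8 = 1.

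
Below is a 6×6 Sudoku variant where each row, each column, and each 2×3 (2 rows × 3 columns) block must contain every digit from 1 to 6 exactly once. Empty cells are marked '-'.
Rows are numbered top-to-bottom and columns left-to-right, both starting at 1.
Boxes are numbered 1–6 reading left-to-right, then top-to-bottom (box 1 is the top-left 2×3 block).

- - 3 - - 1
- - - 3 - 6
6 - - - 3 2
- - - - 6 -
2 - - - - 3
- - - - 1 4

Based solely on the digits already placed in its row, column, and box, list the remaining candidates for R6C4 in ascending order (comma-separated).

2,5,6

Row 6 already contains {1, 4}.
Column 4 already contains {3}.
Its 2×3 block (box 6) already contains {1, 3, 4}.
Removing those from 1–6 leaves {2, 5, 6} as the candidates for R6C4.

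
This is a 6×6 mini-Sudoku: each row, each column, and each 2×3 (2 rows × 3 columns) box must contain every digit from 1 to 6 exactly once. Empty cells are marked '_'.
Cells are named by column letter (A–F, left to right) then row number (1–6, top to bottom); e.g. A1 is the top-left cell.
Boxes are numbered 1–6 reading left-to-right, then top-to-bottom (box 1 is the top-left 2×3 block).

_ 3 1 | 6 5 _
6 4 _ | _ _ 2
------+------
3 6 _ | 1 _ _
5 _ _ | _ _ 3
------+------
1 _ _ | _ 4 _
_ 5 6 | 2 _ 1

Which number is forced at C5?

3

Cell C5 itself could take any of {2, 3} by direct elimination.
Consider where 3 can go in box 5.
B5 is out (column B already has a 3).
A6 is out (column A already has a 3).
So the only cell in box 5 that can hold 3 is C5.
Therefore C5 = 3.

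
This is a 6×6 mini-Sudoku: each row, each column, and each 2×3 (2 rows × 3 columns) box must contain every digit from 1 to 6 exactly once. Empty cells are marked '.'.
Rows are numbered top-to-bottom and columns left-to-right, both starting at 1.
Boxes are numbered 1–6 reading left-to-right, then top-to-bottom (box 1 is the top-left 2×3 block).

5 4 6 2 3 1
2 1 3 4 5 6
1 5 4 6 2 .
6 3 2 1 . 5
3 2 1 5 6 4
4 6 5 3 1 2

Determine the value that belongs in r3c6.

3

Row 3 already contains {1, 2, 4, 5, 6}.
Column 6 already contains {1, 2, 4, 5, 6}.
Its 2×3 block (box 4) already contains {1, 2, 5, 6}.
The only value from 1–6 not eliminated is 3, so r3c6 = 3.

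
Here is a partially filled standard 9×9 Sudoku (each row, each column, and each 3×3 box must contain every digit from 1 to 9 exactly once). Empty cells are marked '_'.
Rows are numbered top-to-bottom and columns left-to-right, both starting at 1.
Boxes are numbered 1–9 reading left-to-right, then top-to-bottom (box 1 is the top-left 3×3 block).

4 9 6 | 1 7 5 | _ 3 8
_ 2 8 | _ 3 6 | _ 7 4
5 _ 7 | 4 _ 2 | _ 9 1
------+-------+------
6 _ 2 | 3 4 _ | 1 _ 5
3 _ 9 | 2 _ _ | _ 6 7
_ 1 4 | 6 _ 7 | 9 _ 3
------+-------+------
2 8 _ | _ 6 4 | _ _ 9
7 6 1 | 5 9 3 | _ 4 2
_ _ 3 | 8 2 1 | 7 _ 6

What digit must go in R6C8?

2

Cell R6C8 itself could take any of {2, 8} by direct elimination.
Consider where 2 can go in row 6.
R6C1 is out (column 1 already has a 2).
R6C5 is out (column 5 already has a 2).
So the only cell in row 6 that can hold 2 is R6C8.
Therefore R6C8 = 2.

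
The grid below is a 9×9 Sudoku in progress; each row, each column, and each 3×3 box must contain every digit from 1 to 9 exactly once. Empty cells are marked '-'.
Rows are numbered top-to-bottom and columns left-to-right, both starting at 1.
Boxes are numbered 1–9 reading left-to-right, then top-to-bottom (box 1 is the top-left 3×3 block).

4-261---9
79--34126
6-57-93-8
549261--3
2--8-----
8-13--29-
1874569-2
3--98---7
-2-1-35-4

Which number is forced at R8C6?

2

Row 8 already contains {3, 7, 8, 9}.
Column 6 already contains {1, 3, 4, 6, 9}.
Its 3×3 block (box 8) already contains {1, 3, 4, 5, 6, 8, 9}.
The only value from 1–9 not eliminated is 2, so R8C6 = 2.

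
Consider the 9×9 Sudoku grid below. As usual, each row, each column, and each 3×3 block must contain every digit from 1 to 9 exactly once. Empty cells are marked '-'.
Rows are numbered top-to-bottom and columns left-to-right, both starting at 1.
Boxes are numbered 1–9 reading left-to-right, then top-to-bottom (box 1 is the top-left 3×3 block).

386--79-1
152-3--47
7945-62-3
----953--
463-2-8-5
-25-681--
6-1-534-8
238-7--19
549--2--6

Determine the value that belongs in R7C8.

Cell R7C8 itself could take any of {2, 7} by direct elimination.
Consider where 2 can go in box 9.
R8C7 is out (row 8 already has a 2).
R9C7 is out (row 9 already has a 2).
R9C8 is out (row 9 already has a 2).
So the only cell in box 9 that can hold 2 is R7C8.
Therefore R7C8 = 2.

2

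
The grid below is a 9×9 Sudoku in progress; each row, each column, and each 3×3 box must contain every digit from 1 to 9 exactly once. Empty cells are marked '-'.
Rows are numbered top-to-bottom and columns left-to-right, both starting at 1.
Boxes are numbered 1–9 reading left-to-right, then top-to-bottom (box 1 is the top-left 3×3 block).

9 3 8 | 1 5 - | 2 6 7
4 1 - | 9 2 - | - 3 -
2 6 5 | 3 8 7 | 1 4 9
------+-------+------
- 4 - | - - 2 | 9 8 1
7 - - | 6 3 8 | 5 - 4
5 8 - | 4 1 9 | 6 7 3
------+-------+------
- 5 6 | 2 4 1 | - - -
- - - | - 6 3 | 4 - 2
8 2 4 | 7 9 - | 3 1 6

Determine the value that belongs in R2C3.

7

Row 2 already contains {1, 2, 3, 4, 9}.
Column 3 already contains {4, 5, 6, 8}.
Its 3×3 block (box 1) already contains {1, 2, 3, 4, 5, 6, 8, 9}.
The only value from 1–9 not eliminated is 7, so R2C3 = 7.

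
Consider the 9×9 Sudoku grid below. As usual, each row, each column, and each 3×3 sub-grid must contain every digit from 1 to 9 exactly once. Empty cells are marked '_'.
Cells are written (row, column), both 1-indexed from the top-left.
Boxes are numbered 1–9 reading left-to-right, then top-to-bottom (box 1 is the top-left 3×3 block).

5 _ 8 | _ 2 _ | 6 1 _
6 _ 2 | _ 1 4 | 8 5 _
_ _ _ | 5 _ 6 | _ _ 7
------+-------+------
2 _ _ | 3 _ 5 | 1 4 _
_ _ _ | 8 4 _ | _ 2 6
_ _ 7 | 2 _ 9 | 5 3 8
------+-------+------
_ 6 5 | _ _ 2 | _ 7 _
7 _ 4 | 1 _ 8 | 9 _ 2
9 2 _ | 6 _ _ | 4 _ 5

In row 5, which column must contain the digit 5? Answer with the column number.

2

Consider where 5 can go in row 5.
(5,1) is out (column 1 already has a 5).
(5,3) is out (column 3 already has a 5).
(5,6) is out (column 6 already has a 5).
(5,7) is out (column 7 already has a 5).
So the only cell in row 5 that can hold 5 is (5,2).
That is column 2.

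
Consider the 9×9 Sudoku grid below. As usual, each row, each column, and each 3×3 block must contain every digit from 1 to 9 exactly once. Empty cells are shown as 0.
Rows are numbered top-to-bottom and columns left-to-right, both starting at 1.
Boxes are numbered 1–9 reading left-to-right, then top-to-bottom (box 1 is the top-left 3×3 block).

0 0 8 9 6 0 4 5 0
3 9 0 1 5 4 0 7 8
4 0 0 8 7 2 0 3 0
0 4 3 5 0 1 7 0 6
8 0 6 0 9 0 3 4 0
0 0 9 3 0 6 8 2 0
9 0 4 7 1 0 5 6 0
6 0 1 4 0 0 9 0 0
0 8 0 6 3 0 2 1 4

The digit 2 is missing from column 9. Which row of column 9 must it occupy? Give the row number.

1

Consider where 2 can go in column 9.
r3c9 is out (row 3 already has a 2).
r5c9 is out (box 6 already has a 2).
r6c9 is out (row 6 already has a 2).
r7c9 is out (box 9 already has a 2).
r8c9 is out (box 9 already has a 2).
So the only cell in column 9 that can hold 2 is r1c9.
That is row 1.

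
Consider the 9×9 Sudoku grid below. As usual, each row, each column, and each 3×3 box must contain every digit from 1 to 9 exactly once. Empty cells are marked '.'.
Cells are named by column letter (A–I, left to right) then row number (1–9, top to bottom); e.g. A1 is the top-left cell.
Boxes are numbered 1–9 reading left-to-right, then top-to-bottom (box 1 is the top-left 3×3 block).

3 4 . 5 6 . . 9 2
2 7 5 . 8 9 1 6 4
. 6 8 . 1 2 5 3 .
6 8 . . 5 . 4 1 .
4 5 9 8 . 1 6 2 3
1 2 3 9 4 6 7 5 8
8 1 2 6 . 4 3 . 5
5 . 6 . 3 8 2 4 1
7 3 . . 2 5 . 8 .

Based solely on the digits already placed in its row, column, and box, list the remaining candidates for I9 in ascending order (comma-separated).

Row 9 already contains {2, 3, 5, 7, 8}.
Column I already contains {1, 2, 3, 4, 5, 8}.
Its 3×3 block (box 9) already contains {1, 2, 3, 4, 5, 8}.
Removing those from 1–9 leaves {6, 9} as the candidates for I9.

6,9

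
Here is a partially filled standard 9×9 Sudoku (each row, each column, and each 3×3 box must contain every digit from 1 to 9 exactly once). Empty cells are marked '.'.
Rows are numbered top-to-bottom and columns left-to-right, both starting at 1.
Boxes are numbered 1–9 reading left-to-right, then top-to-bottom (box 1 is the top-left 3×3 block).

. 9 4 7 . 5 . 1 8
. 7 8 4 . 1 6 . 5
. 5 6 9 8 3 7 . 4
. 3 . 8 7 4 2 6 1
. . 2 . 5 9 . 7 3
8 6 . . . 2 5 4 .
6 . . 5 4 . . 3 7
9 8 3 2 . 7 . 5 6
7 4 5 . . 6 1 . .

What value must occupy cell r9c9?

2

Cell r9c9 itself could take any of {2, 9} by direct elimination.
Consider where 2 can go in column 9.
r6c9 is out (row 6 already has a 2).
So the only cell in column 9 that can hold 2 is r9c9.
Therefore r9c9 = 2.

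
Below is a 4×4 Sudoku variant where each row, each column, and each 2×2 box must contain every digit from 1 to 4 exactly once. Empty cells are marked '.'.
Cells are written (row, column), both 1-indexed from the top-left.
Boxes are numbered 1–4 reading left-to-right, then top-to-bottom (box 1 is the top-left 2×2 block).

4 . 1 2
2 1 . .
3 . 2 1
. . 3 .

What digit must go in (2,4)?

Cell (2,4) itself could take any of {3, 4} by direct elimination.
Consider where 3 can go in box 2.
(2,3) is out (column 3 already has a 3).
So the only cell in box 2 that can hold 3 is (2,4).
Therefore (2,4) = 3.

3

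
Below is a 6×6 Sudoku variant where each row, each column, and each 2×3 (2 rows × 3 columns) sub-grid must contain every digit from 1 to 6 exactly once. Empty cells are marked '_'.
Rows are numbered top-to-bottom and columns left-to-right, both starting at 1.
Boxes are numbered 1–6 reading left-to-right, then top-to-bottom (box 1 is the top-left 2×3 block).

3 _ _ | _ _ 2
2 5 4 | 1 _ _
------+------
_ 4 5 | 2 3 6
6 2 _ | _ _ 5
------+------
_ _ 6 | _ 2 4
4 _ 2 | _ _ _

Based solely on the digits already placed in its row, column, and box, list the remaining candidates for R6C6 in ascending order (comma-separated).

1,3

Row 6 already contains {2, 4}.
Column 6 already contains {2, 4, 5, 6}.
Its 2×3 block (box 6) already contains {2, 4}.
Removing those from 1–6 leaves {1, 3} as the candidates for R6C6.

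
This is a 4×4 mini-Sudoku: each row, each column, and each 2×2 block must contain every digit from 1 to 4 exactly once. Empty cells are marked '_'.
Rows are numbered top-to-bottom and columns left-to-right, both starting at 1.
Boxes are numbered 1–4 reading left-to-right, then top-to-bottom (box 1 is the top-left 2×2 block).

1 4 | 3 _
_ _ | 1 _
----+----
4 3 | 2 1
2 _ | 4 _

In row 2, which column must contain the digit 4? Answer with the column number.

4

Consider where 4 can go in row 2.
r2c1 is out (column 1 already has a 4).
r2c2 is out (column 2 already has a 4).
So the only cell in row 2 that can hold 4 is r2c4.
That is column 4.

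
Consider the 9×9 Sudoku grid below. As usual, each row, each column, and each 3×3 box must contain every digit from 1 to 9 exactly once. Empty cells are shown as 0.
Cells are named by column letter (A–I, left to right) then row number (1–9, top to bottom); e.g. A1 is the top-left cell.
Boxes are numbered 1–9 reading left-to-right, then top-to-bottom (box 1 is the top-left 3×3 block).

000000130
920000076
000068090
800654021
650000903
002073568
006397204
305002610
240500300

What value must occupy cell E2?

3

Cell E2 itself could take any of {1, 3, 4} by direct elimination.
Consider where 3 can go in box 2.
D1 is out (row 1 already has a 3). E1 is out (row 1 already has a 3). F1 is out (row 1 already has a 3). D2 is out (column D already has a 3). The remaining empty cells in box 2 are similarly blocked.
So the only cell in box 2 that can hold 3 is E2.
Therefore E2 = 3.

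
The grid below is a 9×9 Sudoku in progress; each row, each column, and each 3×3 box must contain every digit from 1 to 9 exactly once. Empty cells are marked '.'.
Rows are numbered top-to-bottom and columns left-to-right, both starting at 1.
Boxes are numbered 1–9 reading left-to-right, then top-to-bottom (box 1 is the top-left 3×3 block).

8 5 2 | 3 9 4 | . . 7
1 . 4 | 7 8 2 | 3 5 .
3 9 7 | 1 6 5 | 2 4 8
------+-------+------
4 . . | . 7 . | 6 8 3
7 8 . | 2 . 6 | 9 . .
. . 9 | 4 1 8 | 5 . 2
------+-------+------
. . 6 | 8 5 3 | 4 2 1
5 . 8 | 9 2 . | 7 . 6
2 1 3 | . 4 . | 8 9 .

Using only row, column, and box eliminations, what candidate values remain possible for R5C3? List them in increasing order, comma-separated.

1,5

Row 5 already contains {2, 6, 7, 8, 9}.
Column 3 already contains {2, 3, 4, 6, 7, 8, 9}.
Its 3×3 block (box 4) already contains {4, 7, 8, 9}.
Removing those from 1–9 leaves {1, 5} as the candidates for R5C3.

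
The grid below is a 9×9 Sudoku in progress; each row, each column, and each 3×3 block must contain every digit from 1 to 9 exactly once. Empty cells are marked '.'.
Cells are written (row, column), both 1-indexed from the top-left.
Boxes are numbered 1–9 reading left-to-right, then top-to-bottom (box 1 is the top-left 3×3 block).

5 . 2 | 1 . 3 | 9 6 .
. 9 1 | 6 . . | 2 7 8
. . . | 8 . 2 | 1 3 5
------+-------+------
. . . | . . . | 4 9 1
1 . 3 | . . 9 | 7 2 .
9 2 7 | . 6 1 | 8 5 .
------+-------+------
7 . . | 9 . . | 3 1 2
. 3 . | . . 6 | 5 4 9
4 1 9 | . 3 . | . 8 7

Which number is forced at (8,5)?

1

Cell (8,5) itself could take any of {1, 2, 7, 8} by direct elimination.
Consider where 1 can go in column 5.
(1,5) is out (row 1 already has a 1). (2,5) is out (row 2 already has a 1). (3,5) is out (row 3 already has a 1). (4,5) is out (row 4 already has a 1). The remaining empty cells in column 5 are similarly blocked.
So the only cell in column 5 that can hold 1 is (8,5).
Therefore (8,5) = 1.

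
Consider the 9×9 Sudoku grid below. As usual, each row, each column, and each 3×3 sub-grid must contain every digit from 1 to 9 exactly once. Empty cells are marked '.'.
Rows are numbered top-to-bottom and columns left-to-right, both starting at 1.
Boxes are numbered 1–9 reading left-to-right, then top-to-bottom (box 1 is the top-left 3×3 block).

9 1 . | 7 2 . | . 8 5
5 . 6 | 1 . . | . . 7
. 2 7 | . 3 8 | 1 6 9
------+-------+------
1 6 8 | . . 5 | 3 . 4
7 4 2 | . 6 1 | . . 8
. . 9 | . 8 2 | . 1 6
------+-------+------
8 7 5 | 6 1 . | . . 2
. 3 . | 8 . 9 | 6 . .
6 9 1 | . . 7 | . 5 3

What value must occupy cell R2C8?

3

Cell R2C8 itself could take any of {2, 3, 4} by direct elimination.
Consider where 3 can go in box 3.
R1C7 is out (column 7 already has a 3).
R2C7 is out (column 7 already has a 3).
So the only cell in box 3 that can hold 3 is R2C8.
Therefore R2C8 = 3.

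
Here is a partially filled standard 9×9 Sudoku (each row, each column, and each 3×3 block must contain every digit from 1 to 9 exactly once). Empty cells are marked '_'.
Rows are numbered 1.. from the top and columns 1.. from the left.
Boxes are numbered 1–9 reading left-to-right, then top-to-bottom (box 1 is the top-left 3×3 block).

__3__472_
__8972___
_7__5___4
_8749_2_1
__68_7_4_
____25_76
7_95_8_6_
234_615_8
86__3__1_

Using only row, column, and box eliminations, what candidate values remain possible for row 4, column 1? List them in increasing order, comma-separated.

3,5

Row 4 already contains {1, 2, 4, 7, 8, 9}.
Column 1 already contains {2, 7, 8}.
Its 3×3 block (box 4) already contains {6, 7, 8}.
Removing those from 1–9 leaves {3, 5} as the candidates for row 4, column 1.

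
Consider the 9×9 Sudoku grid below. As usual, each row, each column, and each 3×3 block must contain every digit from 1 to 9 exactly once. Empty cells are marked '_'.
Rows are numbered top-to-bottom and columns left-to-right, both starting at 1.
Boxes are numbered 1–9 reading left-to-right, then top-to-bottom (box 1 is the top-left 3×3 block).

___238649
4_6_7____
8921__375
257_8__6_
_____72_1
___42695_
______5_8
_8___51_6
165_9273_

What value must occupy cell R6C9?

Cell R6C9 itself could take any of {3, 7} by direct elimination.
Consider where 7 can go in box 6.
R4C7 is out (row 4 already has a 7).
R4C9 is out (row 4 already has a 7).
R5C8 is out (row 5 already has a 7).
So the only cell in box 6 that can hold 7 is R6C9.
Therefore R6C9 = 7.

7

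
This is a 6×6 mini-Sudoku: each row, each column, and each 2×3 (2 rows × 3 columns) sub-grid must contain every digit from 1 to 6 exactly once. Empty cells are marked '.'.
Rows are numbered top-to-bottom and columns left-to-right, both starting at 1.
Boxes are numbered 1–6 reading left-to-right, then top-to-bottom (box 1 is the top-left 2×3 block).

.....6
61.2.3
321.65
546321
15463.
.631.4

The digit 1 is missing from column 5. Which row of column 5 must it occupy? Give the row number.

Consider where 1 can go in column 5.
R2C5 is out (row 2 already has a 1).
R6C5 is out (row 6 already has a 1).
So the only cell in column 5 that can hold 1 is R1C5.
That is row 1.

1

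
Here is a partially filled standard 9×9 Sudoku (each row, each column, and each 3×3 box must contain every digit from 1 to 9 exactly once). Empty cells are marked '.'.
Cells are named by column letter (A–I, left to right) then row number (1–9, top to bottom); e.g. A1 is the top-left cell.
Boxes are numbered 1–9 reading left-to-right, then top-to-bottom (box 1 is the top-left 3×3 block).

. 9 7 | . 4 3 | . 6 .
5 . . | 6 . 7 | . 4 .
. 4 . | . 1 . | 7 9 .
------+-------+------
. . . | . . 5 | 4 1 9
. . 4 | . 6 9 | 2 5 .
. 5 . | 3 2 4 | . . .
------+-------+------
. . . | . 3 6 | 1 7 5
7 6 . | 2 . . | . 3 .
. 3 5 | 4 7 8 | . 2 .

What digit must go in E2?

Cell E2 itself could take any of {8, 9} by direct elimination.
Consider where 9 can go in box 2.
D1 is out (row 1 already has a 9).
D3 is out (row 3 already has a 9).
F3 is out (row 3 already has a 9).
So the only cell in box 2 that can hold 9 is E2.
Therefore E2 = 9.

9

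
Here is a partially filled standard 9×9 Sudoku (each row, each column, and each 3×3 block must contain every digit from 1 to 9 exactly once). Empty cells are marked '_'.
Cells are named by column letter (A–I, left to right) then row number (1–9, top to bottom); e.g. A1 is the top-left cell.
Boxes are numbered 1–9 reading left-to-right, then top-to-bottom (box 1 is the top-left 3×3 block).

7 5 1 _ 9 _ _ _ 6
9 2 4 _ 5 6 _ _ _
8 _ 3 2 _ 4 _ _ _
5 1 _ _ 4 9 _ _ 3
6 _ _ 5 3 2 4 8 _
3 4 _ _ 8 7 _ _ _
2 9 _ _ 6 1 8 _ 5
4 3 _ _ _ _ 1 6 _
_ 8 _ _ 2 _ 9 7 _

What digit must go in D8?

9

Cell D8 itself could take any of {7, 8, 9} by direct elimination.
Consider where 9 can go in box 8.
D7 is out (row 7 already has a 9).
E8 is out (column E already has a 9).
F8 is out (column F already has a 9).
D9 is out (row 9 already has a 9).
F9 is out (row 9 already has a 9).
So the only cell in box 8 that can hold 9 is D8.
Therefore D8 = 9.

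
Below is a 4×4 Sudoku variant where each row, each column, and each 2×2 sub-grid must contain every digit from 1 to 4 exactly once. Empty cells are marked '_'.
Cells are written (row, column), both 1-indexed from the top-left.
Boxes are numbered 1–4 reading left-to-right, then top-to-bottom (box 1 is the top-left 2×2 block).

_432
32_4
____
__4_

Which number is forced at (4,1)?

Cell (4,1) itself could take any of {1, 2} by direct elimination.
Consider where 2 can go in row 4.
(4,2) is out (column 2 already has a 2).
(4,4) is out (column 4 already has a 2).
So the only cell in row 4 that can hold 2 is (4,1).
Therefore (4,1) = 2.

2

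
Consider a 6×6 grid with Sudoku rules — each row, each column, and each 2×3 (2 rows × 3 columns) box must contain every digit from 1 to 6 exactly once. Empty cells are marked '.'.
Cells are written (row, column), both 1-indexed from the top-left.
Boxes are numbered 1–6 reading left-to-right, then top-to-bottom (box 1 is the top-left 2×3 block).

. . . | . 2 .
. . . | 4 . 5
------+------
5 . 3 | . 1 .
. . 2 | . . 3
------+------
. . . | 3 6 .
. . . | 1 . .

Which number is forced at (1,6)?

Cell (1,6) itself could take any of {1, 6} by direct elimination.
Consider where 1 can go in box 2.
(1,4) is out (column 4 already has a 1).
(2,5) is out (column 5 already has a 1).
So the only cell in box 2 that can hold 1 is (1,6).
Therefore (1,6) = 1.

1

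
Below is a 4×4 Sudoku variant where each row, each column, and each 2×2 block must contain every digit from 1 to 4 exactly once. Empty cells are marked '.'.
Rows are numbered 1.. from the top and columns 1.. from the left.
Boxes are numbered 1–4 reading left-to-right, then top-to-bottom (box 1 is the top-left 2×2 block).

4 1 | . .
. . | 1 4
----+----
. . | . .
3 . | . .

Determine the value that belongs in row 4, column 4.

Cell row 4, column 4 itself could take any of {1, 2} by direct elimination.
Consider where 1 can go in row 4.
row 4, column 2 is out (column 2 already has a 1).
row 4, column 3 is out (column 3 already has a 1).
So the only cell in row 4 that can hold 1 is row 4, column 4.
Therefore row 4, column 4 = 1.

1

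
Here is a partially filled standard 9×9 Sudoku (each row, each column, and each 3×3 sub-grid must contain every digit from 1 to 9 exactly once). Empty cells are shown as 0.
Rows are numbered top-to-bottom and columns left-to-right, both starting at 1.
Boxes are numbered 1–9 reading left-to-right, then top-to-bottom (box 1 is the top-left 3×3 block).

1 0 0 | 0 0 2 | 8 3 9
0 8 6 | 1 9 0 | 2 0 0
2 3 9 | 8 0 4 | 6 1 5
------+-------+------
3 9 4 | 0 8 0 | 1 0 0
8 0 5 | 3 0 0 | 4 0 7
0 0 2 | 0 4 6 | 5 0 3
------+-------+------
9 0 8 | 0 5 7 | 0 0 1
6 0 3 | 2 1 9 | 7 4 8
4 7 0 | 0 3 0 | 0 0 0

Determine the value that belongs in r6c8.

8

Cell r6c8 itself could take any of {8, 9} by direct elimination.
Consider where 8 can go in row 6.
r6c1 is out (column 1 already has a 8).
r6c2 is out (column 2 already has a 8).
r6c4 is out (column 4 already has a 8).
So the only cell in row 6 that can hold 8 is r6c8.
Therefore r6c8 = 8.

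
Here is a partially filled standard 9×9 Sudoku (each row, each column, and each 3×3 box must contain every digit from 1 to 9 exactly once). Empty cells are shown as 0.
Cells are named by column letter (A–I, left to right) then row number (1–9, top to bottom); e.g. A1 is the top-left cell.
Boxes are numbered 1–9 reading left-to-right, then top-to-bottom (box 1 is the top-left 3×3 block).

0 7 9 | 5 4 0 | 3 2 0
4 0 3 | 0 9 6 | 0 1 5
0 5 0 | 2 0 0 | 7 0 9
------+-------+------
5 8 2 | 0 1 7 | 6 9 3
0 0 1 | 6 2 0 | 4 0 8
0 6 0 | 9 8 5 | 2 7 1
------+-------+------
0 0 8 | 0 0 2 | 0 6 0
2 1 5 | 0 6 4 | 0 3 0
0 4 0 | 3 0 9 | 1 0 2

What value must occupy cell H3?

Cell H3 itself could take any of {4, 8} by direct elimination.
Consider where 4 can go in column H.
H5 is out (row 5 already has a 4).
H9 is out (row 9 already has a 4).
So the only cell in column H that can hold 4 is H3.
Therefore H3 = 4.

4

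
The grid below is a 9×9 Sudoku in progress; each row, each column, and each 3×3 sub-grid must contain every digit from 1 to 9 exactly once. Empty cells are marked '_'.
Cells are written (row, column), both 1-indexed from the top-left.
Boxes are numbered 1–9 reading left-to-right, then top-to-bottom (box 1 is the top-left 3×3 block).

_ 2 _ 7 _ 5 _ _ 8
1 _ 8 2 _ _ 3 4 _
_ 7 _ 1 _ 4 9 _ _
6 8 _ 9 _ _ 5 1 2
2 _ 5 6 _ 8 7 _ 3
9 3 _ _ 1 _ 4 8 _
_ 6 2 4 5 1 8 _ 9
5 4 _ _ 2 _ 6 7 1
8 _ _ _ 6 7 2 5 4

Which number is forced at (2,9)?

7

Cell (2,9) itself could take any of {5, 6, 7} by direct elimination.
Consider where 7 can go in box 3.
(1,7) is out (row 1 already has a 7).
(1,8) is out (row 1 already has a 7).
(3,8) is out (row 3 already has a 7).
(3,9) is out (row 3 already has a 7).
So the only cell in box 3 that can hold 7 is (2,9).
Therefore (2,9) = 7.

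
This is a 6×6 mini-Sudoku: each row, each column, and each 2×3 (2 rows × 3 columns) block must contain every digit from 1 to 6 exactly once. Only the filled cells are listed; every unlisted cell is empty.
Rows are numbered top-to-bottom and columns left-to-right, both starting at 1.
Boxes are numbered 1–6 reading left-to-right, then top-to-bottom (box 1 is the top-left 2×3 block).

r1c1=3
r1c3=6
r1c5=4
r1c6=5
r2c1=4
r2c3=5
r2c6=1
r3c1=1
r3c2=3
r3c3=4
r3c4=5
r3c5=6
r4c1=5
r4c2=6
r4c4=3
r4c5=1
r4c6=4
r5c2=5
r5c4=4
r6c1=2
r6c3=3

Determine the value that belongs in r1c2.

1

Cell r1c2 itself could take any of {1, 2} by direct elimination.
Consider where 1 can go in row 1.
r1c4 is out (box 2 already has a 1).
So the only cell in row 1 that can hold 1 is r1c2.
Therefore r1c2 = 1.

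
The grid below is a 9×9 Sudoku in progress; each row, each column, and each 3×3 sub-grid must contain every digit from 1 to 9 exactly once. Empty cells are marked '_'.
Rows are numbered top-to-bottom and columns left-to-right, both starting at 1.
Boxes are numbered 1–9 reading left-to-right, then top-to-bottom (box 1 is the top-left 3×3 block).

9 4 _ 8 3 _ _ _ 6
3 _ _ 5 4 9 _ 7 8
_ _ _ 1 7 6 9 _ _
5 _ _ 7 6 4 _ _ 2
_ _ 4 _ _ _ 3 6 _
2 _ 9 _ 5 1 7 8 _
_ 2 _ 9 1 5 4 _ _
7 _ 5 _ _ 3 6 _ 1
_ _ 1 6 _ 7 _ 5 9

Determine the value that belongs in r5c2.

7

Cell r5c2 itself could take any of {1, 7, 8} by direct elimination.
Consider where 7 can go in row 5.
r5c1 is out (column 1 already has a 7).
r5c4 is out (column 4 already has a 7).
r5c5 is out (column 5 already has a 7).
r5c6 is out (column 6 already has a 7).
r5c9 is out (box 6 already has a 7).
So the only cell in row 5 that can hold 7 is r5c2.
Therefore r5c2 = 7.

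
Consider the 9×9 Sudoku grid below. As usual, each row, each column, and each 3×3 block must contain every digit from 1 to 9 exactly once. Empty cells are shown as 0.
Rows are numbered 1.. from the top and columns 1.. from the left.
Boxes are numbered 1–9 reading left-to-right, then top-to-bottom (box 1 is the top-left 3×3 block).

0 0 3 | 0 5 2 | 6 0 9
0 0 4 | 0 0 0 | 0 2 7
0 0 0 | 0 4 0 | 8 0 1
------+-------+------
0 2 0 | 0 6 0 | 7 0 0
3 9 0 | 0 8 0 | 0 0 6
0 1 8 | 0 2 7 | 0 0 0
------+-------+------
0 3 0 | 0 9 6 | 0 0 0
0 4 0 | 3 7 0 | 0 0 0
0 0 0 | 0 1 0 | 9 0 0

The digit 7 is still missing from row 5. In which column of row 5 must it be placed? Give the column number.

3

Consider where 7 can go in row 5.
row 5, column 4 is out (box 5 already has a 7).
row 5, column 6 is out (column 6 already has a 7).
row 5, column 7 is out (column 7 already has a 7).
row 5, column 8 is out (box 6 already has a 7).
So the only cell in row 5 that can hold 7 is row 5, column 3.
That is column 3.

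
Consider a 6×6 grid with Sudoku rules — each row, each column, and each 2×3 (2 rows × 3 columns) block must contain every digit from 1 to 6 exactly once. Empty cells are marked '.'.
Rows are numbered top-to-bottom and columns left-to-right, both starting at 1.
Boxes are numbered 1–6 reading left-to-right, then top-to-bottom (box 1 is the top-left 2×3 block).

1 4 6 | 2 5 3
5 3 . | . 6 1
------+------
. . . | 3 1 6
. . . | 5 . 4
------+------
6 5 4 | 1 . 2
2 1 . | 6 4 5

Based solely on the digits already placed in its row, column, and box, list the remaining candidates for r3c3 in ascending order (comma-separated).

2,5

Row 3 already contains {1, 3, 6}.
Column 3 already contains {4, 6}.
Its 2×3 block (box 3) already contains {}.
Removing those from 1–6 leaves {2, 5} as the candidates for r3c3.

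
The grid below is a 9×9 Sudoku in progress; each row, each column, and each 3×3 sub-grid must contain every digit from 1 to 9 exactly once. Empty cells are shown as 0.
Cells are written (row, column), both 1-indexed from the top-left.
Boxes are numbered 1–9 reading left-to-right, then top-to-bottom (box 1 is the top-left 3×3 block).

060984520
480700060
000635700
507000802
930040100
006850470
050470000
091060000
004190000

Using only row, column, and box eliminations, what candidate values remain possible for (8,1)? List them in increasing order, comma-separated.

Row 8 already contains {1, 6, 9}.
Column 1 already contains {4, 5, 9}.
Its 3×3 block (box 7) already contains {1, 4, 5, 9}.
Removing those from 1–9 leaves {2, 3, 7, 8} as the candidates for (8,1).

2,3,7,8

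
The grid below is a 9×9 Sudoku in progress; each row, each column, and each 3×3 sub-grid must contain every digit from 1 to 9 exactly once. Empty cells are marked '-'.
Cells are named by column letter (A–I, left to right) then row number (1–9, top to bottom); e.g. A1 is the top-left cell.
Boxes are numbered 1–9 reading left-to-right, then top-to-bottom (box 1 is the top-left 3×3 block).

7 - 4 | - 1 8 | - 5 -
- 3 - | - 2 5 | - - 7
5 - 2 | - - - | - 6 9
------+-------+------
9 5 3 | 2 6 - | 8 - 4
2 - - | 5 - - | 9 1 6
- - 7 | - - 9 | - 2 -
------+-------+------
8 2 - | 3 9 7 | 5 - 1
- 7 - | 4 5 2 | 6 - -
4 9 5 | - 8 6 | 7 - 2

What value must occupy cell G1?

2

Cell G1 itself could take any of {2, 3} by direct elimination.
Consider where 2 can go in row 1.
B1 is out (column B already has a 2).
D1 is out (column D already has a 2).
I1 is out (column I already has a 2).
So the only cell in row 1 that can hold 2 is G1.
Therefore G1 = 2.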